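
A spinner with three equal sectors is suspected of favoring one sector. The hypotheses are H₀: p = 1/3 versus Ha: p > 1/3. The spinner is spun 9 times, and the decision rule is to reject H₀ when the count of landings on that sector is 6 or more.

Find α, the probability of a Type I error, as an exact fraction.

Under H₀, Y ~ Binomial(9, 1/3), and α = P(Y ≥ 6).
Summing C(9,j)(1/3)^j(2/3)^{9−j} for j = 6,…,9 gives 835/19683.

835/19683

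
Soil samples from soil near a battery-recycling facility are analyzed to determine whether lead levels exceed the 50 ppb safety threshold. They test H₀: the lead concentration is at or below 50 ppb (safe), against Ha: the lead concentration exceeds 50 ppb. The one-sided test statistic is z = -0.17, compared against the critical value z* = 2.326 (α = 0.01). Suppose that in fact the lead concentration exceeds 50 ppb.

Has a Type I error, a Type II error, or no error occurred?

Since z = -0.17 ≤ z* = 2.326, H₀ is not rejected.
H₀ is false (actually the lead concentration exceeds 50 ppb).
Failing to reject a false H₀ is a Type II error.

Type II error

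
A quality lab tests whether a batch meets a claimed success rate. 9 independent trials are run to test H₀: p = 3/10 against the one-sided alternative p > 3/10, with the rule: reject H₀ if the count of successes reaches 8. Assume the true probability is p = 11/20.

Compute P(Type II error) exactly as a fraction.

Under the alternative p = 11/20, Y ~ Binomial(9, 11/20); β is the probability the test does not reject, P(Y < 8).
Summing C(9,j)·(11/20)^j·(9/20)^{9-j} for j = 0..7 gives 123069745737/128000000000.

123069745737/128000000000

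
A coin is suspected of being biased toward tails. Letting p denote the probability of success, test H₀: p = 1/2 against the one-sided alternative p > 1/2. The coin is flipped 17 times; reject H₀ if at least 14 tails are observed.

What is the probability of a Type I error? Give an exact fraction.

417/65536

The Type I error probability is α = P(S ≥ 14) computed under H₀, where S ~ Binomial(17, 1/2).
That's C(17,14) + C(17,15) + C(17,16) + C(17,17) over 2^17, i.e. (680 + 136 + 17 + 1)/131072 = 834/131072 = 417/65536.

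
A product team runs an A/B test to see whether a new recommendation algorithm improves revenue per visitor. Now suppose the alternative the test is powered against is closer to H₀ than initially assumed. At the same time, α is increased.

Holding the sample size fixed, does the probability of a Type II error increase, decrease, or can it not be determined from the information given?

Cannot be determined from the information given.

The first change alone would make β increase; the second alone would make β decrease. Which effect dominates depends on the magnitudes, which are not given.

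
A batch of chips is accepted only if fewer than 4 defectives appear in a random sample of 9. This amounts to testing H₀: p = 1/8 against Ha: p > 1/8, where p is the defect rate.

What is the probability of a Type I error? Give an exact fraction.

The significance level is the probability, assuming p = 1/8, of seeing 4 or more defectives in 9 draws.
Computing the lower-tail complement: 1 − 4117715/4194304 = 76589/4194304.

76589/4194304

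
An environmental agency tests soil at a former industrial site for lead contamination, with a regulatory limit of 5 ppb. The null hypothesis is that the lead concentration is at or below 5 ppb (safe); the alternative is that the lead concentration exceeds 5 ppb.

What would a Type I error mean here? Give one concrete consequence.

A Type I error is rejecting H₀ when H₀ is true.
Here that means declaring the site contaminated and ordering remediation when actually the lead concentration is at or below 5 ppb (safe).

A Type I error would mean concluding that the lead concentration exceeds 5 ppb when in fact the lead concentration is at or below 5 ppb (safe). Consequence: a clean site is subjected to costly and unnecessary remediation.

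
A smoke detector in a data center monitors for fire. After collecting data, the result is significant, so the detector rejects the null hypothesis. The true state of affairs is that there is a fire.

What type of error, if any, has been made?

No error — this is a correct decision.

The conventional null hypothesis here is that there is no fire.
The test rejected a false H₀ — the decision matches the true state.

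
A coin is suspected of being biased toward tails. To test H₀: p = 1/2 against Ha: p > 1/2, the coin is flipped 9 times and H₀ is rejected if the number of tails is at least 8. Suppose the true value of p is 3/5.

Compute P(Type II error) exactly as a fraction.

A Type II error is failing to reject when Ha holds: with p = 3/5, β = P(Y ≤ 7).
Summing C(9,j)·(3/5)^j·(2/5)^{9-j} for j = 0..7 gives 1815344/1953125.

1815344/1953125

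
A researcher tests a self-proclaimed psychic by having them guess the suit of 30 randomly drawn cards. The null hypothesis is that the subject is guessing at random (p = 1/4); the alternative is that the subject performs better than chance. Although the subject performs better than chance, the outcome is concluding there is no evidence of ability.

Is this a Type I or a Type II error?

Type II error

'Concluding there is no evidence of ability' corresponds to failing to reject H₀.
H₀ was not rejected but H₀ is false — a Type II error (false negative).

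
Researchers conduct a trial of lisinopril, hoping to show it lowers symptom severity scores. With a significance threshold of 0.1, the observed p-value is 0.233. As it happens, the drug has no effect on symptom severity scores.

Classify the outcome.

The conventional null hypothesis is that the drug has no effect on symptom severity scores.
Since p = 0.233 ≥ α = 0.1, H₀ is not rejected.
H₀ is true (actually the drug has no effect on symptom severity scores).
The decision matches the true state — no error.

No error (correct decision).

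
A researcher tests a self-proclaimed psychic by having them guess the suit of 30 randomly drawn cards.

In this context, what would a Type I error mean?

A Type I error would mean concluding that the subject performs better than chance when in fact the subject is guessing at random (p = 1/4).

With the conventional null hypothesis that the subject is guessing at random (p = 1/4):
A Type I error is rejecting H₀ when H₀ is true.
Here that means concluding the subject has some ability beyond chance when actually the subject is guessing at random (p = 1/4).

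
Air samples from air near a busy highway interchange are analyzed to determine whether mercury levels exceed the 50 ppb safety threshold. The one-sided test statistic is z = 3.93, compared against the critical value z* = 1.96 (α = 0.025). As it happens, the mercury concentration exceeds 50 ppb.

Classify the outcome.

The conventional null hypothesis is that the mercury concentration is at or below 50 ppb (safe).
Since z = 3.93 > z* = 1.96, H₀ is rejected.
H₀ is false (actually the mercury concentration exceeds 50 ppb).
The decision matches the true state — no error.

No error (correct decision).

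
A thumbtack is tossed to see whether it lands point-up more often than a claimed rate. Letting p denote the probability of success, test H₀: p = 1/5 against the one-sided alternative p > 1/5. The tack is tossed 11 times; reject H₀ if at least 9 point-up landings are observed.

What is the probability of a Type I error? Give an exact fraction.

The Type I error probability is α = P(X ≥ 9) computed under H₀, where X ~ Binomial(11, 1/5).
Summing C(11,j)(1/5)^j(4/5)^{11−j} for j = 9,…,11 gives 37/1953125.

37/1953125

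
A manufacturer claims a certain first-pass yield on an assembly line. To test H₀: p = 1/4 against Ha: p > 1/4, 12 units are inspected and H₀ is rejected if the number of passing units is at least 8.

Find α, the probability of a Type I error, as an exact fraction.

23333/8388608

Under H₀, S ~ Binomial(12, 1/4), and α = P(S ≥ 8).
Summing C(12,j)(1/4)^j(3/4)^{12−j} for j = 8,…,12 gives 23333/8388608.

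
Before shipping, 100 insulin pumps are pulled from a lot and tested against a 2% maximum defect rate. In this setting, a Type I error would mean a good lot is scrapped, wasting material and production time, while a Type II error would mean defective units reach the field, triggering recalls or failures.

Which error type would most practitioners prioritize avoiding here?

Type II error

The Type II consequence (defective units reach the field, triggering recalls or failures) is more severe than the Type I consequence (a good lot is scrapped, wasting material and production time).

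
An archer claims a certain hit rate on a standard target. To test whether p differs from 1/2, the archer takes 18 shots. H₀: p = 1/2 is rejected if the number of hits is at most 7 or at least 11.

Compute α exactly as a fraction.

α = P(Y ≤ 7 or Y ≥ 11 | p = 1/2), Y ~ Binomial(18, 1/2).
The two tails are symmetric, so α = 2·(1 + 18 + 153 + 816 + 3060 + 8568 + 18564 + 31824)/2^18 = 126008/262144 = 15751/32768.

15751/32768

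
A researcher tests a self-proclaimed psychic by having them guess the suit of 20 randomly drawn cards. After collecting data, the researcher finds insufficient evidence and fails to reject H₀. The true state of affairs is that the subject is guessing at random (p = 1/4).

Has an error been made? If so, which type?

The conventional null hypothesis here is that the subject is guessing at random (p = 1/4).
The test retained a true H₀ — the decision matches the true state.

No error — this is a correct decision.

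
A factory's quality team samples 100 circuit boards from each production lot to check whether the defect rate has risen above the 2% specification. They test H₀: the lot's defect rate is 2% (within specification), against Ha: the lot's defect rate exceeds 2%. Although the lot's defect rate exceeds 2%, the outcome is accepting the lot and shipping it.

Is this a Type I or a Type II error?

Type II error

'Accepting the lot and shipping it' corresponds to failing to reject H₀.
H₀ was not rejected but H₀ is false — a Type II error (false negative).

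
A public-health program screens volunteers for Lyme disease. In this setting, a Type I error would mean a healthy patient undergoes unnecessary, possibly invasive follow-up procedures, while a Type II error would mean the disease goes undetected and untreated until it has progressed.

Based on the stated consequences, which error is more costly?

Type II error

The Type II consequence (the disease goes undetected and untreated until it has progressed) is more severe than the Type I consequence (a healthy patient undergoes unnecessary, possibly invasive follow-up procedures).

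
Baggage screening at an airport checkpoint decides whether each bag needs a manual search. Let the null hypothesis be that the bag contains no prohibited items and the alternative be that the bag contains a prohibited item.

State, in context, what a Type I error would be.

A Type I error would mean concluding that the bag contains a prohibited item when in fact the bag contains no prohibited items.

A Type I error is rejecting H₀ when H₀ is true.
Here that means flagging the bag for a manual search when actually the bag contains no prohibited items.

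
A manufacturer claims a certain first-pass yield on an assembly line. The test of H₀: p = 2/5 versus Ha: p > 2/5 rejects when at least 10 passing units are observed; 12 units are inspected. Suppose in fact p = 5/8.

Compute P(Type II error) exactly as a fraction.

60916742361/68719476736

β = P(fail to reject H₀ | Ha true) = P(K ≤ 9 | p = 5/8), K ~ Binomial(12, 5/8).
Equivalently, β = 1 − P(K ≥ 10) = 60916742361/68719476736.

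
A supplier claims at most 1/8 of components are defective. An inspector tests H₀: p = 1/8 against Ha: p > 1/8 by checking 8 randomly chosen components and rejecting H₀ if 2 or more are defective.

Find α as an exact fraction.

α = P(reject H₀ | H₀ true) = P(X ≥ 2 | p = 1/8), X ~ Binomial(8, 1/8).
Via the complement, α = 1 − Σ_{j=0}^{1} C(8,j)(1/8)^j(7/8)^{8-j} = 4424071/16777216.

4424071/16777216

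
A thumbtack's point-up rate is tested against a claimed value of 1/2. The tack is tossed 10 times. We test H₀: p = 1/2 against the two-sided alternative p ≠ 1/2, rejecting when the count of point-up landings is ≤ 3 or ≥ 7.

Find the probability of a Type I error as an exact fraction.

α = P(S ≤ 3 or S ≥ 7 | p = 1/2), S ~ Binomial(10, 1/2).
Each tail has probability (1 + 10 + 45 + 120)/1024; doubling gives α = 352/1024 = 11/32.

11/32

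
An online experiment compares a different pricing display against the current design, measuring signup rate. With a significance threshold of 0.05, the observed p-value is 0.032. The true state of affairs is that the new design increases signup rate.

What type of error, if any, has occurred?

Neither — the decision is correct.

The conventional null hypothesis is that the new design has no effect on signup rate.
Since p = 0.032 < α = 0.05, H₀ is rejected.
H₀ is false (actually the new design increases signup rate).
The decision matches the true state — no error.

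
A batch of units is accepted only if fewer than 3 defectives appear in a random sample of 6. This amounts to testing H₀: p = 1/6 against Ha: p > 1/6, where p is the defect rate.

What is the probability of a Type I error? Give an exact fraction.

1453/23328

α = P(reject H₀ | H₀ true) = P(K ≥ 3 | p = 1/6), K ~ Binomial(6, 1/6).
Via the complement, α = 1 − Σ_{j=0}^{2} C(6,j)(1/6)^j(5/6)^{6-j} = 1453/23328.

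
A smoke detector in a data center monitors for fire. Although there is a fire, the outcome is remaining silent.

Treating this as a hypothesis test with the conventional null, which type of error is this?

The null hypothesis here is that there is no fire.
'Remaining silent' corresponds to failing to reject H₀.
H₀ was not rejected but H₀ is false — a Type II error (false negative).

Type II error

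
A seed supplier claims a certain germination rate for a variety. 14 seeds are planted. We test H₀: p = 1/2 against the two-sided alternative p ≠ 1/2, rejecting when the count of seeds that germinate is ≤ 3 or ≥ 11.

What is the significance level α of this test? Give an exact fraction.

α = P(S ≤ 3 or S ≥ 11 | p = 1/2), S ~ Binomial(14, 1/2).
By symmetry, α = 2·P(S ≤ 3) = 2·(1 + 14 + 91 + 364)/16384 = 940/16384 = 235/4096.

235/4096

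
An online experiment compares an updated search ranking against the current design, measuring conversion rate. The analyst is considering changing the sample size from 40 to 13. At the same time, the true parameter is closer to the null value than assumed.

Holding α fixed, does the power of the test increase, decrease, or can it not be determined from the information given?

It decreases.

Reducing n widens both sampling distributions, so the test has less ability to distinguish Ha from H₀. A smaller departure from H₀ means the test statistic under Ha is distributed closer to where it would be under H₀; rejection becomes less likely. Both changes push β in the same direction.
Since power = 1 − β and β increases, power decreases.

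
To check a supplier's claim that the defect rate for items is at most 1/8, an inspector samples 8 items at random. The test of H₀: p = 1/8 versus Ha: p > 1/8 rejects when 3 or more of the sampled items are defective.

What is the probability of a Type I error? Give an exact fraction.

1129899/16777216

The significance level is the probability, assuming p = 1/8, of seeing 3 or more defectives in 8 draws.
α = 1 − P(X ≤ 2) = 1 − 15647317/16777216 = 1129899/16777216.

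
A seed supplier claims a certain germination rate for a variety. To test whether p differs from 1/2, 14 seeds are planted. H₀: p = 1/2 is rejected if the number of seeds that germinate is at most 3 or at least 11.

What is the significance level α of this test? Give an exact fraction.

Under H₀, K ~ Binomial(14, 1/2); α is the probability of landing in either tail, P(K ≤ 3) + P(K ≥ 11).
Each tail has probability (1 + 14 + 91 + 364)/16384; doubling gives α = 940/16384 = 235/4096.

235/4096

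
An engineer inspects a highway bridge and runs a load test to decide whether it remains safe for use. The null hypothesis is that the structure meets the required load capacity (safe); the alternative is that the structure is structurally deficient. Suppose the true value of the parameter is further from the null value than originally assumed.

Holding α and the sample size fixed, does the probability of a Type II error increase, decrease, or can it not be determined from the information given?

It decreases.

A larger true effect moves the Ha sampling distribution further from the H₀ critical value, making rejection more likely when Ha is true.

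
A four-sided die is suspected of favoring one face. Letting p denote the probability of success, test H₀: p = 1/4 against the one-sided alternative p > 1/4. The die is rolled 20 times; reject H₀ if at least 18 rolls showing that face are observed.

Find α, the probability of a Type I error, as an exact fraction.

α = P(reject H₀ | H₀ true) = P(S ≥ 18 | p = 1/4), with S ~ Binomial(20, 1/4).
Adding the binomial terms for j = 18 through 20 with p = 1/4 yields 1771/1099511627776.

1771/1099511627776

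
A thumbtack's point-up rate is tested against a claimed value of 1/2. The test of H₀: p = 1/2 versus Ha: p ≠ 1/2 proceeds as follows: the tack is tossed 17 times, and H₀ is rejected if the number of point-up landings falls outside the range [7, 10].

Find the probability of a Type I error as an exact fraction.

10889/32768

Under H₀, S ~ Binomial(17, 1/2); α is the probability of landing in either tail, P(S ≤ 6) + P(S ≥ 11).
The two tails are symmetric, so α = 2·(1 + 17 + 136 + 680 + 2380 + 6188 + 12376)/2^17 = 43556/131072 = 10889/32768.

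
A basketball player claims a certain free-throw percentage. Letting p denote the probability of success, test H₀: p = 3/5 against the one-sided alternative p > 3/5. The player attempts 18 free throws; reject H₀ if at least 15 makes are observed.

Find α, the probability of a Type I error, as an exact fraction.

25010144901/762939453125

α = P(reject H₀ | H₀ true) = P(K ≥ 15 | p = 3/5), with K ~ Binomial(18, 3/5).
Summing C(18,j)(3/5)^j(2/5)^{18−j} for j = 15,…,18 gives 25010144901/762939453125.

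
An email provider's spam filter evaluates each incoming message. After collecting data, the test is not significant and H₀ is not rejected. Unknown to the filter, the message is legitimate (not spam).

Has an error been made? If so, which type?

Neither — the decision is correct.

The conventional null hypothesis here is that the message is legitimate (not spam).
The test retained a true H₀ — the decision matches the true state.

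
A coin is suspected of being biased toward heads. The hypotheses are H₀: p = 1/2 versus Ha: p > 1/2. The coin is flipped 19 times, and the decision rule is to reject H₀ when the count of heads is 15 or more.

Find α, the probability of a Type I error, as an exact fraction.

1259/131072

Under H₀, S ~ Binomial(19, 1/2), and α = P(S ≥ 15).
That's C(19,15) + C(19,16) + C(19,17) + C(19,18) + C(19,19) over 2^19, i.e. (3876 + 969 + 171 + 19 + 1)/524288 = 5036/524288 = 1259/131072.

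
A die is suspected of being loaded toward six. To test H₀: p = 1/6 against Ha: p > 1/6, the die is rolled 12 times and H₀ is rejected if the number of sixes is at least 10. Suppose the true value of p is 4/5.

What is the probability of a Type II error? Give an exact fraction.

21565149/48828125

Under the alternative p = 4/5, K ~ Binomial(12, 4/5); β is the probability the test does not reject, P(K < 10).
Adding the binomial probabilities P(K=0)+…+P(K=9) at p = 4/5 gives 21565149/48828125.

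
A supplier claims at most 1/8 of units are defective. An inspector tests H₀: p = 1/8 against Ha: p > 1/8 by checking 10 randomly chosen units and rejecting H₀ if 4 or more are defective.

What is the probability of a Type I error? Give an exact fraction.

7372325/268435456

The significance level is the probability, assuming p = 1/8, of seeing 4 or more defectives in 10 draws.
Computing the lower-tail complement: 1 − 261063131/268435456 = 7372325/268435456.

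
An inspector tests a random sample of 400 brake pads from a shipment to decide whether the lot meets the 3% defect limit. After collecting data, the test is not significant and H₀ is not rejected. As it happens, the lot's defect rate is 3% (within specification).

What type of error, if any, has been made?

The conventional null hypothesis here is that the lot's defect rate is 3% (within specification).
The test retained a true H₀ — the decision matches the true state.

No error — this is a correct decision.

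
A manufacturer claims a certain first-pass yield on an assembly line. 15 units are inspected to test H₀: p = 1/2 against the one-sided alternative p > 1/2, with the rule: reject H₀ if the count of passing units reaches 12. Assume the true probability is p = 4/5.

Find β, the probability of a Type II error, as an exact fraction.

Under the alternative p = 4/5, Y ~ Binomial(15, 4/5); β is the probability the test does not reject, P(Y < 12).
Adding the binomial probabilities P(Y=0)+…+P(Y=11) at p = 4/5 gives 10737240461/30517578125.

10737240461/30517578125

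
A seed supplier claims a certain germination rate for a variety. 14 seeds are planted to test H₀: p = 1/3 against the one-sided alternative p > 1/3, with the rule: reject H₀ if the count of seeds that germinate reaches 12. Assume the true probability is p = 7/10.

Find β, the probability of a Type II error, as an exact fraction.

41958212136219/50000000000000

Under the alternative p = 7/10, S ~ Binomial(14, 7/10); β is the probability the test does not reject, P(S < 12).
Summing C(14,j)·(7/10)^j·(3/10)^{14-j} for j = 0..11 gives 41958212136219/50000000000000.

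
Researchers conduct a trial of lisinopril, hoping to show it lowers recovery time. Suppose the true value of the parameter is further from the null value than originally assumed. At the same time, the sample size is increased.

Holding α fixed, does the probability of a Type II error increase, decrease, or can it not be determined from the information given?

It decreases.

The further the true parameter sits from the null value, the more of the Ha sampling distribution falls in the rejection region. Increasing n separates the H₀ and Ha sampling distributions, so under Ha fewer outcomes land in the acceptance region. Both changes push β in the same direction.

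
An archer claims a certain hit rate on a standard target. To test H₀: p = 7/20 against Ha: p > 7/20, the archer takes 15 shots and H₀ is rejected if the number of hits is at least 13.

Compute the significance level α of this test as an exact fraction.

α = P(reject H₀ | H₀ true) = P(S ≥ 13 | p = 7/20), with S ~ Binomial(15, 7/20).
Adding the binomial terms for j = 13 through 15 with p = 7/20 yields 1856296550387713/32768000000000000000.

1856296550387713/32768000000000000000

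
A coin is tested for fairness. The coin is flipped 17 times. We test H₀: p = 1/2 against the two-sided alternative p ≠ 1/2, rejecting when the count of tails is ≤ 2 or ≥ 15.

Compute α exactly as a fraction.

77/32768

α = P(K ≤ 2 or K ≥ 15 | p = 1/2), K ~ Binomial(17, 1/2).
The two tails are symmetric, so α = 2·(1 + 17 + 136)/2^17 = 308/131072 = 77/32768.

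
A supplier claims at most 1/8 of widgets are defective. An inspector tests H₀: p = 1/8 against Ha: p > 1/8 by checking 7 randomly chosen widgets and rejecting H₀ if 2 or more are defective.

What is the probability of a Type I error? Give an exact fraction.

Under H₀, X ~ Binomial(7, 1/8); the Type I error rate is P(X ≥ 2).
Computing the lower-tail complement: 1 − 823543/1048576 = 225033/1048576.

225033/1048576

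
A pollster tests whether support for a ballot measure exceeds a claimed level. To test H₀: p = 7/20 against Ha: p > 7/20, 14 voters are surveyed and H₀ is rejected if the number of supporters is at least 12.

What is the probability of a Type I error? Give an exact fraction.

115588589415551/819200000000000000

α = P(reject H₀ | H₀ true) = P(S ≥ 12 | p = 7/20), with S ~ Binomial(14, 7/20).
Summing C(14,j)(7/20)^j(13/20)^{14−j} for j = 12,…,14 gives 115588589415551/819200000000000000.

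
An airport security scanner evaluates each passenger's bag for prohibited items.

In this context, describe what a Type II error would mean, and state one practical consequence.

With the conventional null hypothesis that the bag contains no prohibited items:
A Type II error is failing to reject H₀ when H₀ is false.
Here that means letting the bag through when actually the bag contains a prohibited item.

A Type II error would mean concluding that the bag contains no prohibited items (or at least failing to establish that the bag contains a prohibited item) when in fact the bag contains a prohibited item. Consequence: a prohibited item passes through security undetected.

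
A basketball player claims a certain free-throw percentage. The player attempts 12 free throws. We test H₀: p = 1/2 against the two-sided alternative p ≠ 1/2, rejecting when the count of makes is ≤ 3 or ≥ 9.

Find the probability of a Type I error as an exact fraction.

299/2048

The significance level is the null-hypothesis probability of the rejection region {≤3} ∪ {≥9}.
By symmetry, α = 2·P(S ≤ 3) = 2·(1 + 12 + 66 + 220)/4096 = 598/4096 = 299/2048.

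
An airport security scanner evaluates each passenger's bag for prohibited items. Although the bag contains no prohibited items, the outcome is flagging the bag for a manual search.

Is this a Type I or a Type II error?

Type I error

The null hypothesis here is that the bag contains no prohibited items.
'Flagging the bag for a manual search' corresponds to rejecting H₀.
H₀ was rejected but H₀ is true — a Type I error (false positive).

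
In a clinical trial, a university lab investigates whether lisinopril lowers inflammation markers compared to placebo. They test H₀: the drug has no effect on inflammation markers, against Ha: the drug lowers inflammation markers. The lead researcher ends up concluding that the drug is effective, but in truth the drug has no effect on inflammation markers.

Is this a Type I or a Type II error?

Type I error

'Concluding that the drug is effective' corresponds to rejecting H₀.
H₀ was rejected but H₀ is true — a Type I error (false positive).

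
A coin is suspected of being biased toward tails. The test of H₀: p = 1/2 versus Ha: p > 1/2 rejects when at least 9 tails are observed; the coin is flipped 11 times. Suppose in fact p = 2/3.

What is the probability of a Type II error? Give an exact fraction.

Under the alternative p = 2/3, S ~ Binomial(11, 2/3); β is the probability the test does not reject, P(S < 9).
Adding the binomial probabilities P(S=0)+…+P(S=8) at p = 2/3 gives 1675/2187.

1675/2187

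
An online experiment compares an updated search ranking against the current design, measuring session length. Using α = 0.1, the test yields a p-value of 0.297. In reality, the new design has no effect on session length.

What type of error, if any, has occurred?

The conventional null hypothesis is that the new design has no effect on session length.
Since p = 0.297 ≥ α = 0.1, H₀ is not rejected.
H₀ is true (actually the new design has no effect on session length).
The decision matches the true state — no error.

No error (correct decision).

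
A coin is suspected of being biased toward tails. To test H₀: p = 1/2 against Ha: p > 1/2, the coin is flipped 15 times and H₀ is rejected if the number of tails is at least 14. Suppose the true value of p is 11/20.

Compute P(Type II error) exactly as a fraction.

16356278262148423407/16384000000000000000

A Type II error is failing to reject when Ha holds: with p = 11/20, β = P(K ≤ 13).
Adding the binomial probabilities P(K=0)+…+P(K=13) at p = 11/20 gives 16356278262148423407/16384000000000000000.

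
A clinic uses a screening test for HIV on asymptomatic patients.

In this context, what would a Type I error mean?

A Type I error would mean concluding that the patient has HIV when in fact the patient does not have HIV.

With the conventional null hypothesis that the patient does not have HIV:
A Type I error is rejecting H₀ when H₀ is true.
Here that means flagging the patient as positive and ordering follow-up testing when actually the patient does not have HIV.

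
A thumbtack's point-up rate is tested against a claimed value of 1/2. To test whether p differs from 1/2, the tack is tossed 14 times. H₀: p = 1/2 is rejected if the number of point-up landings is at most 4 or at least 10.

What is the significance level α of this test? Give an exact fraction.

1471/8192

α = P(S ≤ 4 or S ≥ 10 | p = 1/2), S ~ Binomial(14, 1/2).
By symmetry, α = 2·P(S ≤ 4) = 2·(1 + 14 + 91 + 364 + 1001)/16384 = 2942/16384 = 1471/8192.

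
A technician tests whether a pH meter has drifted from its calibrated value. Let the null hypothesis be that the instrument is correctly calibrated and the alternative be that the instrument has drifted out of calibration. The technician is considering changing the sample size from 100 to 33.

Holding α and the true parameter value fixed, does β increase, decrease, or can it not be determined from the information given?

With less data the test statistic is noisier; under Ha, more outcomes land inside the acceptance region.

It increases.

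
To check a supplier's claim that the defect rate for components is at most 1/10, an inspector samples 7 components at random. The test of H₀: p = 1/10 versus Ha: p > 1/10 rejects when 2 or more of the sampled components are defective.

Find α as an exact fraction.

93559/625000

The significance level is the probability, assuming p = 1/10, of seeing 2 or more defectives in 7 draws.
α = 1 − P(X ≤ 1) = 1 − 531441/625000 = 93559/625000.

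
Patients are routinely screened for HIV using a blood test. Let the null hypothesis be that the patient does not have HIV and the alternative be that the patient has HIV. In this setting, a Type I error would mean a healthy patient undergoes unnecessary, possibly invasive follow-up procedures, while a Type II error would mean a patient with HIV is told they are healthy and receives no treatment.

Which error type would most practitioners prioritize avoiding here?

Type II error

The Type II consequence (a patient with HIV is told they are healthy and receives no treatment) is more severe than the Type I consequence (a healthy patient undergoes unnecessary, possibly invasive follow-up procedures).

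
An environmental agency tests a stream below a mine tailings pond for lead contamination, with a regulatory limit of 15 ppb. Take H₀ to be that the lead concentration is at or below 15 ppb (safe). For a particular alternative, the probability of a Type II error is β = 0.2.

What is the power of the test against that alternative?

Power = 1 − β = 1 − 0.2 = 0.8.

0.8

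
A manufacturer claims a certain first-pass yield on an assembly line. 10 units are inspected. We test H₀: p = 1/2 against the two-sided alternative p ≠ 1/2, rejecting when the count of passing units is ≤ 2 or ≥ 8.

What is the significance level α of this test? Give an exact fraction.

Under H₀, S ~ Binomial(10, 1/2); α is the probability of landing in either tail, P(S ≤ 2) + P(S ≥ 8).
By symmetry, α = 2·P(S ≤ 2) = 2·(1 + 10 + 45)/1024 = 112/1024 = 7/64.

7/64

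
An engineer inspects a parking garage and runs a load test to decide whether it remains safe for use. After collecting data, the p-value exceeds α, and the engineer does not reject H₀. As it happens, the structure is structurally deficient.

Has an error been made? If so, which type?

The conventional null hypothesis here is that the structure meets the required load capacity (safe).
H₀ was not rejected, but H₀ is actually false.
Failing to reject a false null hypothesis is a Type II error (false negative).

Type II error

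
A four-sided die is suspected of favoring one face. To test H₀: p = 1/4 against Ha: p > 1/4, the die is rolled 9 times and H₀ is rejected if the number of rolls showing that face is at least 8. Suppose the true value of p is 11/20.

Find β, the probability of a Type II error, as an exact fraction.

123069745737/128000000000

β = P(fail to reject H₀ | Ha true) = P(X ≤ 7 | p = 11/20), X ~ Binomial(9, 11/20).
Equivalently, β = 1 − P(X ≥ 8) = 123069745737/128000000000.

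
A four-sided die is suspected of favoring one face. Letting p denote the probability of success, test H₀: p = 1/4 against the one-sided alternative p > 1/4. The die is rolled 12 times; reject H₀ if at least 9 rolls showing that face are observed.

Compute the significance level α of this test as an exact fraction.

The Type I error probability is α = P(X ≥ 9) computed under H₀, where X ~ Binomial(12, 1/4).
P(X ≥ 9) = Σ_{j=9}^{12} C(12,j)·(1/4)^j·(3/4)^{12-j} = 6571/16777216.

6571/16777216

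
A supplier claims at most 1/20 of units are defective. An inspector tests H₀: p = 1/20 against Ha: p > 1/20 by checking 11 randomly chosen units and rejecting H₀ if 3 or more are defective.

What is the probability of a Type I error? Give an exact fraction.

α = P(reject H₀ | H₀ true) = P(K ≥ 3 | p = 1/20), K ~ Binomial(11, 1/20).
Computing the lower-tail complement: 1 − 322687697779/327680000000 = 4992302221/327680000000.

4992302221/327680000000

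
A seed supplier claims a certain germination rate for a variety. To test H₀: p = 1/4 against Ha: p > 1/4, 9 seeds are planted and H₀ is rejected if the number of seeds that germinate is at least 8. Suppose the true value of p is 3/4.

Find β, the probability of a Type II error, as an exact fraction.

A Type II error is failing to reject when Ha holds: with p = 3/4, β = P(S ≤ 7).
Summing C(9,j)·(3/4)^j·(1/4)^{9-j} for j = 0..7 gives 45853/65536.

45853/65536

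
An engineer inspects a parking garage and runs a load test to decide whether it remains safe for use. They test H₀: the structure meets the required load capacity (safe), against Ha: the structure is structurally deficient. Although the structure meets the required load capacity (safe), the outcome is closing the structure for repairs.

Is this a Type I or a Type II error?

'Closing the structure for repairs' corresponds to rejecting H₀.
H₀ was rejected but H₀ is true — a Type I error (false positive).

Type I error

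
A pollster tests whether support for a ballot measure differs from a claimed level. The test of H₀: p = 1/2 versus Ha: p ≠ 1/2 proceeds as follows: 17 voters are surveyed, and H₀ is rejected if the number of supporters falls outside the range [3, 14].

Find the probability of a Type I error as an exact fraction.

Under H₀, S ~ Binomial(17, 1/2); α is the probability of landing in either tail, P(S ≤ 2) + P(S ≥ 15).
Each tail has probability (1 + 17 + 136)/131072; doubling gives α = 308/131072 = 77/32768.

77/32768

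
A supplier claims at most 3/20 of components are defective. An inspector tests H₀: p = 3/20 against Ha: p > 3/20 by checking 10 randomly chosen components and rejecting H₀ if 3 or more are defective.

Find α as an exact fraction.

460297010259/2560000000000

α = P(reject H₀ | H₀ true) = P(S ≥ 3 | p = 3/20), S ~ Binomial(10, 3/20).
Computing the lower-tail complement: 1 − 2099702989741/2560000000000 = 460297010259/2560000000000.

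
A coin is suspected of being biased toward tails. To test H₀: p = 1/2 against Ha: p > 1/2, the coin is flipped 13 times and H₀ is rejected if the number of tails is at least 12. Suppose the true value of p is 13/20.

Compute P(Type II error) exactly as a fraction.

9937124893407747/10240000000000000

A Type II error is failing to reject when Ha holds: with p = 13/20, β = P(X ≤ 11).
Summing C(13,j)·(13/20)^j·(7/20)^{13-j} for j = 0..11 gives 9937124893407747/10240000000000000.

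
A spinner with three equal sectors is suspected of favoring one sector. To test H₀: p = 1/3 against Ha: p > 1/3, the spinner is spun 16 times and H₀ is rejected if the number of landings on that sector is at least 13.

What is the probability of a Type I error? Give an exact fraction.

Under H₀, X ~ Binomial(16, 1/3), and α = P(X ≥ 13).
Adding the binomial terms for j = 13 through 16 with p = 1/3 yields 4993/43046721.

4993/43046721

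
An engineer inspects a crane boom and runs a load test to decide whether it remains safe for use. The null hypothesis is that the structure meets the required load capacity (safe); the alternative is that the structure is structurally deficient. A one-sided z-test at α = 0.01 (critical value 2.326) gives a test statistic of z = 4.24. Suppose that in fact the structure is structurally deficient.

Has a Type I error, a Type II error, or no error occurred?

Since z = 4.24 > z* = 2.326, H₀ is rejected.
H₀ is false (actually the structure is structurally deficient).
The decision matches the true state — no error.

No error — this is a correct decision.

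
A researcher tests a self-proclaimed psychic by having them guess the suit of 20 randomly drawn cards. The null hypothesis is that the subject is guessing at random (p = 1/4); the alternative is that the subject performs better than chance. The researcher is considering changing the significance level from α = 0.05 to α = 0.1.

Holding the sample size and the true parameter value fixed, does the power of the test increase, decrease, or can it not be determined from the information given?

A larger α widens the rejection region, so when the alternative is true more outcomes lead to rejection — failing to reject becomes less likely.
Since power = 1 − β and β decreases, power increases.

It increases.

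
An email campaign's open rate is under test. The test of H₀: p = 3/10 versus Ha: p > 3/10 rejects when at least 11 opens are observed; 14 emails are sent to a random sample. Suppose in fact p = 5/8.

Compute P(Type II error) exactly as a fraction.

1830419739927/2199023255552

A Type II error is failing to reject when Ha holds: with p = 5/8, β = P(Y ≤ 10).
Adding the binomial probabilities P(Y=0)+…+P(Y=10) at p = 5/8 gives 1830419739927/2199023255552.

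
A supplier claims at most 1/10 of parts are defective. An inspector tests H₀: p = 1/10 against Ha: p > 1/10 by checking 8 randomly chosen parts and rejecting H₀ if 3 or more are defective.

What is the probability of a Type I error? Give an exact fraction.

Under H₀, Y ~ Binomial(8, 1/10); the Type I error rate is P(Y ≥ 3).
Via the complement, α = 1 − Σ_{j=0}^{2} C(8,j)(1/10)^j(9/10)^{8-j} = 3809179/100000000.

3809179/100000000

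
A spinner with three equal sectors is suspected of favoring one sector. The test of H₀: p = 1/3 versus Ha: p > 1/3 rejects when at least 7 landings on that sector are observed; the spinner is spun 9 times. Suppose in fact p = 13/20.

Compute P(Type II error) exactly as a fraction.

β = P(fail to reject H₀ | Ha true) = P(X ≤ 6 | p = 13/20), X ~ Binomial(9, 13/20).
Summing C(9,j)·(13/20)^j·(7/20)^{9-j} for j = 0..6 gives 5301813769/8000000000.

5301813769/8000000000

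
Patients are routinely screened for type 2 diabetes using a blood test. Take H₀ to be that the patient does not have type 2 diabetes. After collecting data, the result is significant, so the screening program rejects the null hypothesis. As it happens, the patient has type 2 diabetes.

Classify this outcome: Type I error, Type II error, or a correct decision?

The test rejected a false H₀ — the decision matches the true state.

Neither — the decision is correct.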